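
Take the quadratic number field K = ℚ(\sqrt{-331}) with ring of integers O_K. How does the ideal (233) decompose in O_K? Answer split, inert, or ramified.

d = -331 ≡ 1 (mod 4), so O_K = ℤ[(1+√-331)/2] and disc(K) = d = -331.
233 ∤ -331, so 233 is unramified.
(-331/233) = 135^116 mod 233 = 1, giving Legendre symbol 1.
d is a quadratic residue mod p, hence 233 splits in O_K.

split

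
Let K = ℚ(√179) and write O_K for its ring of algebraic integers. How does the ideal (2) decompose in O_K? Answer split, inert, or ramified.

ramified — (2) = 𝔭²

d = 179 ≡ 3 (mod 4), so O_K = ℤ[√179] and disc(K) = 4d = 716.
Ramification test: 2 | 716. The prime 2 ramifies in K.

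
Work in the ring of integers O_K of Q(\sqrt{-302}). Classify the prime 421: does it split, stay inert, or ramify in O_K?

splits completely

d = -302 ≡ 2 (mod 4), so O_K = ℤ[√-302] and disc(K) = 4d = -1208.
disc(K) = -1208 is not divisible by 421; 421 is unramified.
Compute (-302/421) via Euler: 119^((421-1)/2) mod 421 = 1, so (-302/421) = 1.
(-302/421) = 1, so 421 splits.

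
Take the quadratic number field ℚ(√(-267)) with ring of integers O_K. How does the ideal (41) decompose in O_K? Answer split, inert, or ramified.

41 splits in O_K

d = -267 ≡ 1 (mod 4), so O_K = ℤ[(1+√-267)/2] and disc(K) = d = -267.
41 ∤ -267, so 41 is unramified.
Compute (-267/41) via Euler: 20^((41-1)/2) mod 41 = 1, so (-267/41) = 1.
(-267/41) = 1, so 41 splits.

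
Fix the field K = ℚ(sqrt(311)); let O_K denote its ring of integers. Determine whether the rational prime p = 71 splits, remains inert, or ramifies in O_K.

split

Since 311 ≢ 1 mod 4, the ring of integers is ℤ[√311] with discriminant 4·311 = 1244.
Since gcd(71, 1244) = 1 the prime 71 does not ramify.
(311/71) = 27^35 mod 71 = 1, giving Legendre symbol 1.
(311/71) = 1, so 71 splits.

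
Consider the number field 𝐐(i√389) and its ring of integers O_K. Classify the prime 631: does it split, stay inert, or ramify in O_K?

p splits

-389 mod 4 = 3, hence disc K = 4·(-389) = -1556 and O_K = ℤ[√-389].
Since gcd(631, -1556) = 1 the prime 631 does not ramify.
Legendre symbol by Euler's criterion: (-389/631) ≡ (-389)^315 ≡ 1 (mod 631), i.e. (-389/631) = 1.
(-389/631) = 1, so 631 splits.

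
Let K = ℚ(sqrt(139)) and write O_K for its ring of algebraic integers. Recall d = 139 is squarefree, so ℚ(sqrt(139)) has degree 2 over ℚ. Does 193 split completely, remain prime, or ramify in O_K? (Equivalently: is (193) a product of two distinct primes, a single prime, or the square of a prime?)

193 splits in O_K

139 mod 4 = 3, hence disc K = 4·139 = 556 and O_K = ℤ[√139].
193 ∤ 556, so 193 is unramified.
Euler's criterion: 139^96 mod 193 = 1. Thus (139|193) = 1.
Legendre symbol 1 ⇒ 193 is split.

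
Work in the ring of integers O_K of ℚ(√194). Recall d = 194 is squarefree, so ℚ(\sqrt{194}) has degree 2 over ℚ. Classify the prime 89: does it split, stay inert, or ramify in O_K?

Since 194 ≢ 1 mod 4, the ring of integers is ℤ[√194] with discriminant 4·194 = 776.
Since gcd(89, 776) = 1 the prime 89 does not ramify.
(194/89) = 16^44 mod 89 = 1, giving Legendre symbol 1.
(194/89) = 1, so 89 splits.

split — (89) = 𝔭₁𝔭₂ with 𝔭₁ ≠ 𝔭₂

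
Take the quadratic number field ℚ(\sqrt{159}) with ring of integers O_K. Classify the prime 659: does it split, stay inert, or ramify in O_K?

p is inert

159 mod 4 = 3, hence disc K = 4·159 = 636 and O_K = ℤ[√159].
659 ∤ 636, so 659 is unramified.
Euler's criterion: 159^329 mod 659 = 658. Thus (159|659) = -1.
(159/659) = -1, so 659 is inert.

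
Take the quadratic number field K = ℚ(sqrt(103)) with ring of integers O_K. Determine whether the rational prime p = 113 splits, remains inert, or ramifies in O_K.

Since 103 ≢ 1 mod 4, the ring of integers is ℤ[√103] with discriminant 4·103 = 412.
Since gcd(113, 412) = 1 the prime 113 does not ramify.
(103/113) = 103^56 mod 113 = 112, giving Legendre symbol -1.
(103/113) = -1, so 113 is inert.

113 remains inert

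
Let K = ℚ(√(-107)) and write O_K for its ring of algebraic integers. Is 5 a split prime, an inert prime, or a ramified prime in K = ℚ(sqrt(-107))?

Since -107 ≡ 1 mod 4, the ring of integers is ℤ[(1+√-107)/2] with discriminant -107.
disc(K) = -107 is not divisible by 5; 5 is unramified.
Legendre symbol by Euler's criterion: (-107/5) ≡ (-107)^2 ≡ 4 (mod 5), i.e. (-107/5) = -1.
(-107/5) = -1, so 5 is inert.

inert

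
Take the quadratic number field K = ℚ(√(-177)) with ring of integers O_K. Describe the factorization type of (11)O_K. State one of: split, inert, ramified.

inert — (11) stays prime in O_K

-177 mod 4 = 3, hence disc K = 4·(-177) = -708 and O_K = ℤ[√-177].
disc(K) = -708 is not divisible by 11; 11 is unramified.
Legendre symbol by Euler's criterion: (-177/11) ≡ (-177)^5 ≡ 10 (mod 11), i.e. (-177/11) = -1.
d is a non-residue mod p, hence 11 remains inert in O_K.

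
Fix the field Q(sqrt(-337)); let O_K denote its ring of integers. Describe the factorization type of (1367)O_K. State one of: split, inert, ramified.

-337 mod 4 = 3, hence disc K = 4·(-337) = -1348 and O_K = ℤ[√-337].
1367 ∤ -1348, so 1367 is unramified.
Compute (-337/1367) via Euler: 1030^((1367-1)/2) mod 1367 = 1, so (-337/1367) = 1.
d is a quadratic residue mod p, hence 1367 splits in O_K.

splits completely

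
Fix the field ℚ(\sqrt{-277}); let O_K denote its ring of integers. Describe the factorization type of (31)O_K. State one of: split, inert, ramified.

splits completely

Since -277 ≢ 1 mod 4, the ring of integers is ℤ[√-277] with discriminant 4·(-277) = -1108.
31 ∤ -1108, so 31 is unramified.
Legendre symbol by Euler's criterion: (-277/31) ≡ (-277)^15 ≡ 1 (mod 31), i.e. (-277/31) = 1.
(-277/31) = 1, so 31 splits.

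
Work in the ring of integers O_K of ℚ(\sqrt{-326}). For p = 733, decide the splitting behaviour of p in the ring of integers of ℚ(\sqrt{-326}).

-326 mod 4 = 2, hence disc K = 4·(-326) = -1304 and O_K = ℤ[√-326].
733 ∤ -1304, so 733 is unramified.
Euler's criterion: (-326)^366 mod 733 = 732. Thus (-326|733) = -1.
d is a non-residue mod p, hence 733 remains inert in O_K.

p is inert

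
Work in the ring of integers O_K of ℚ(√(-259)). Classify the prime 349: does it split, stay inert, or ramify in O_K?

p is inert

Since -259 ≡ 1 mod 4, the ring of integers is ℤ[(1+√-259)/2] with discriminant -259.
349 ∤ -259, so 349 is unramified.
(-259/349) = 90^174 mod 349 = 348, giving Legendre symbol -1.
(-259/349) = -1, so 349 is inert.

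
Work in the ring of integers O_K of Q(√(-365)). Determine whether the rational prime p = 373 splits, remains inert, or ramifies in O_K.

remains prime (inert)

d = -365 ≡ 3 (mod 4), so O_K = ℤ[√-365] and disc(K) = 4d = -1460.
disc(K) = -1460 is not divisible by 373; 373 is unramified.
Legendre symbol by Euler's criterion: (-365/373) ≡ (-365)^186 ≡ 372 (mod 373), i.e. (-365/373) = -1.
d is a non-residue mod p, hence 373 remains inert in O_K.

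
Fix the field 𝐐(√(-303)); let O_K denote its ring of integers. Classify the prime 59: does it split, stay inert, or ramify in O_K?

Since -303 ≡ 1 mod 4, the ring of integers is ℤ[(1+√-303)/2] with discriminant -303.
disc(K) = -303 is not divisible by 59; 59 is unramified.
Legendre symbol by Euler's criterion: (-303/59) ≡ (-303)^29 ≡ 1 (mod 59), i.e. (-303/59) = 1.
Legendre symbol 1 ⇒ 59 is split.

split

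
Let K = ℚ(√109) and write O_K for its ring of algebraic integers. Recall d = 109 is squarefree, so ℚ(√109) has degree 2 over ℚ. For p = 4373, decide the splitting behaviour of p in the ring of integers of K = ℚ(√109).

4373 remains inert

109 mod 4 = 1, hence disc K = 109 and O_K = ℤ[(1+√109)/2].
4373 ∤ 109, so 4373 is unramified.
Euler's criterion: 109^2186 mod 4373 = 4372. Thus (109|4373) = -1.
Legendre symbol -1 ⇒ 4373 is inert.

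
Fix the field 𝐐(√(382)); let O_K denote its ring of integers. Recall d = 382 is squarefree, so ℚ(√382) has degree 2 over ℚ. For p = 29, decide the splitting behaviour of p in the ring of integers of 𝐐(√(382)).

splits completely

382 mod 4 = 2, hence disc K = 4·382 = 1528 and O_K = ℤ[√382].
disc(K) = 1528 is not divisible by 29; 29 is unramified.
Euler's criterion: 382^14 mod 29 = 1. Thus (382|29) = 1.
Legendre symbol 1 ⇒ 29 is split.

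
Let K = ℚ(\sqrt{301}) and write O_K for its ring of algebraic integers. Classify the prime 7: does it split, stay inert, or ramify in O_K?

7 is ramified

d = 301 ≡ 1 (mod 4), so O_K = ℤ[(1+√301)/2] and disc(K) = d = 301.
Ramification test: 7 | 301. The prime 7 ramifies in K.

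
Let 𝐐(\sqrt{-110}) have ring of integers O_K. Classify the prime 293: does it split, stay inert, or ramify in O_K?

inert

Since -110 ≢ 1 mod 4, the ring of integers is ℤ[√-110] with discriminant 4·(-110) = -440.
Since gcd(293, -440) = 1 the prime 293 does not ramify.
Compute (-110/293) via Euler: 183^((293-1)/2) mod 293 = 292, so (-110/293) = -1.
Legendre symbol -1 ⇒ 293 is inert.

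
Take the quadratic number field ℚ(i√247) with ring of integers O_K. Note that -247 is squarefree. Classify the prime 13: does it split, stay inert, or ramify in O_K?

ramified — (13) = 𝔭²

-247 mod 4 = 1, hence disc K = -247 and O_K = ℤ[(1+√-247)/2].
disc(K) = -247 = 13·(-19), so p = 13 is ramified.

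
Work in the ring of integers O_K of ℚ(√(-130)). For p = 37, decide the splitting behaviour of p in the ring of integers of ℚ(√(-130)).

inert

d = -130 ≡ 2 (mod 4), so O_K = ℤ[√-130] and disc(K) = 4d = -520.
Since gcd(37, -520) = 1 the prime 37 does not ramify.
Legendre symbol by Euler's criterion: (-130/37) ≡ (-130)^18 ≡ 36 (mod 37), i.e. (-130/37) = -1.
(-130/37) = -1, so 37 is inert.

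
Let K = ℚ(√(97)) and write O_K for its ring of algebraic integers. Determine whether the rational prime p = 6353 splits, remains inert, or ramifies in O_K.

97 mod 4 = 1, hence disc K = 97 and O_K = ℤ[(1+√97)/2].
Since gcd(6353, 97) = 1 the prime 6353 does not ramify.
Legendre symbol by Euler's criterion: (97/6353) ≡ 97^3176 ≡ 1 (mod 6353), i.e. (97/6353) = 1.
d is a quadratic residue mod p, hence 6353 splits in O_K.

split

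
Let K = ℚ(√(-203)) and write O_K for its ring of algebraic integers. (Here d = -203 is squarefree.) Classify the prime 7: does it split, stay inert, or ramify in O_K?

7 is ramified

Since -203 ≡ 1 mod 4, the ring of integers is ℤ[(1+√-203)/2] with discriminant -203.
disc(K) = -203 = 7·(-29), so p = 7 is ramified.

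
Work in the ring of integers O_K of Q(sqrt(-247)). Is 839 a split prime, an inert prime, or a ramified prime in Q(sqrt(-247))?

split — (839) = 𝔭₁𝔭₂ with 𝔭₁ ≠ 𝔭₂

-247 mod 4 = 1, hence disc K = -247 and O_K = ℤ[(1+√-247)/2].
disc(K) = -247 is not divisible by 839; 839 is unramified.
Euler's criterion: (-247)^419 mod 839 = 1. Thus (-247|839) = 1.
(-247/839) = 1, so 839 splits.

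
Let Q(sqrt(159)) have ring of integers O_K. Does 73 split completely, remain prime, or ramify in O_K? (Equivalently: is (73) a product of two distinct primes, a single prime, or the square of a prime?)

159 mod 4 = 3, hence disc K = 4·159 = 636 and O_K = ℤ[√159].
Since gcd(73, 636) = 1 the prime 73 does not ramify.
(159/73) = 13^36 mod 73 = 72, giving Legendre symbol -1.
(159/73) = -1, so 73 is inert.

inert — (73) stays prime in O_K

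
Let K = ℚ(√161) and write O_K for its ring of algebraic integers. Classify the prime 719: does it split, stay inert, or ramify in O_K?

Since 161 ≡ 1 mod 4, the ring of integers is ℤ[(1+√161)/2] with discriminant 161.
disc(K) = 161 is not divisible by 719; 719 is unramified.
Legendre symbol by Euler's criterion: (161/719) ≡ 161^359 ≡ 718 (mod 719), i.e. (161/719) = -1.
(161/719) = -1, so 719 is inert.

inert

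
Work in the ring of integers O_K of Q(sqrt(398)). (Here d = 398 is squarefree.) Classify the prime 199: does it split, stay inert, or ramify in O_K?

ramified

d = 398 ≡ 2 (mod 4), so O_K = ℤ[√398] and disc(K) = 4d = 1592.
Ramification test: 199 | 1592. The prime 199 ramifies in K.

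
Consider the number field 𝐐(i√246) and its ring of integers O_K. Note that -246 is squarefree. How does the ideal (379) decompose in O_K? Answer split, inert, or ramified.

Since -246 ≢ 1 mod 4, the ring of integers is ℤ[√-246] with discriminant 4·(-246) = -984.
Since gcd(379, -984) = 1 the prime 379 does not ramify.
Compute (-246/379) via Euler: 133^((379-1)/2) mod 379 = 378, so (-246/379) = -1.
(-246/379) = -1, so 379 is inert.

remains prime (inert)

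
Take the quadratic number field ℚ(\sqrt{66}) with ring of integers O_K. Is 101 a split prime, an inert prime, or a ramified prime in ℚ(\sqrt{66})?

remains prime (inert)

Since 66 ≢ 1 mod 4, the ring of integers is ℤ[√66] with discriminant 4·66 = 264.
disc(K) = 264 is not divisible by 101; 101 is unramified.
Legendre symbol by Euler's criterion: (66/101) ≡ 66^50 ≡ 100 (mod 101), i.e. (66/101) = -1.
Legendre symbol -1 ⇒ 101 is inert.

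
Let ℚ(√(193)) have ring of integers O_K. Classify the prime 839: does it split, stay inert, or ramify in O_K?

splits completely

Since 193 ≡ 1 mod 4, the ring of integers is ℤ[(1+√193)/2] with discriminant 193.
Since gcd(839, 193) = 1 the prime 839 does not ramify.
Legendre symbol by Euler's criterion: (193/839) ≡ 193^419 ≡ 1 (mod 839), i.e. (193/839) = 1.
Legendre symbol 1 ⇒ 839 is split.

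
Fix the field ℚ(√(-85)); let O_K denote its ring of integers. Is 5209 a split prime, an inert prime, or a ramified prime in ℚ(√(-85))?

5209 remains inert

d = -85 ≡ 3 (mod 4), so O_K = ℤ[√-85] and disc(K) = 4d = -340.
Since gcd(5209, -340) = 1 the prime 5209 does not ramify.
Euler's criterion: (-85)^2604 mod 5209 = 5208. Thus (-85|5209) = -1.
d is a non-residue mod p, hence 5209 remains inert in O_K.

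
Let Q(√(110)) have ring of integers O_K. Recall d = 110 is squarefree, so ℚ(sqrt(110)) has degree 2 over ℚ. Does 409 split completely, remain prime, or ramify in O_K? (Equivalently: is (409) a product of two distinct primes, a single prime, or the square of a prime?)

409 remains inert

Since 110 ≢ 1 mod 4, the ring of integers is ℤ[√110] with discriminant 4·110 = 440.
Since gcd(409, 440) = 1 the prime 409 does not ramify.
Euler's criterion: 110^204 mod 409 = 408. Thus (110|409) = -1.
Legendre symbol -1 ⇒ 409 is inert.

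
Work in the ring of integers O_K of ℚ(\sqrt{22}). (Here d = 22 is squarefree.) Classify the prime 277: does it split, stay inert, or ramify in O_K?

split

Since 22 ≢ 1 mod 4, the ring of integers is ℤ[√22] with discriminant 4·22 = 88.
Since gcd(277, 88) = 1 the prime 277 does not ramify.
Compute (22/277) via Euler: 22^((277-1)/2) mod 277 = 1, so (22/277) = 1.
d is a quadratic residue mod p, hence 277 splits in O_K.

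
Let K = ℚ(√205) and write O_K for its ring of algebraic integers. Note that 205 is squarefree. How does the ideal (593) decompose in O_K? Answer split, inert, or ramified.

p splits

d = 205 ≡ 1 (mod 4), so O_K = ℤ[(1+√205)/2] and disc(K) = d = 205.
disc(K) = 205 is not divisible by 593; 593 is unramified.
Compute (205/593) via Euler: 205^((593-1)/2) mod 593 = 1, so (205/593) = 1.
(205/593) = 1, so 593 splits.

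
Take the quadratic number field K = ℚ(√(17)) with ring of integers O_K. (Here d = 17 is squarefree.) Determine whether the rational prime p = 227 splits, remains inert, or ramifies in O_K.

Since 17 ≡ 1 mod 4, the ring of integers is ℤ[(1+√17)/2] with discriminant 17.
227 ∤ 17, so 227 is unramified.
Legendre symbol by Euler's criterion: (17/227) ≡ 17^113 ≡ 226 (mod 227), i.e. (17/227) = -1.
Legendre symbol -1 ⇒ 227 is inert.

p is inert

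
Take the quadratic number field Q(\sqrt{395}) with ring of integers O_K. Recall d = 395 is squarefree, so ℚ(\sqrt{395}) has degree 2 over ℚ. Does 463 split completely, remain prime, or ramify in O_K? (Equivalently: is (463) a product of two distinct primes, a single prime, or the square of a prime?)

395 mod 4 = 3, hence disc K = 4·395 = 1580 and O_K = ℤ[√395].
Since gcd(463, 1580) = 1 the prime 463 does not ramify.
Legendre symbol by Euler's criterion: (395/463) ≡ 395^231 ≡ 462 (mod 463), i.e. (395/463) = -1.
(395/463) = -1, so 463 is inert.

inert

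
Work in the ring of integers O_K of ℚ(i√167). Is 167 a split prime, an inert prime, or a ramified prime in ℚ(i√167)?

d = -167 ≡ 1 (mod 4), so O_K = ℤ[(1+√-167)/2] and disc(K) = d = -167.
167 divides disc(K) = -167, so 167 ramifies.

ramified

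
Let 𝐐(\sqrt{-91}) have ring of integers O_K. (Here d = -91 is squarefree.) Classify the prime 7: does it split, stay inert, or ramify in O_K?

Since -91 ≡ 1 mod 4, the ring of integers is ℤ[(1+√-91)/2] with discriminant -91.
7 divides disc(K) = -91, so 7 ramifies.

ramified — (7) = 𝔭²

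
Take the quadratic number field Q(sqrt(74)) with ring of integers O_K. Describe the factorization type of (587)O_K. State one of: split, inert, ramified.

74 mod 4 = 2, hence disc K = 4·74 = 296 and O_K = ℤ[√74].
Since gcd(587, 296) = 1 the prime 587 does not ramify.
Euler's criterion: 74^293 mod 587 = 1. Thus (74|587) = 1.
d is a quadratic residue mod p, hence 587 splits in O_K.

p splits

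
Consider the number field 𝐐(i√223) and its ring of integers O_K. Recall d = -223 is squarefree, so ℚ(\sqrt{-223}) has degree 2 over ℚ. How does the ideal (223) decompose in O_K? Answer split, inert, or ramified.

d = -223 ≡ 1 (mod 4), so O_K = ℤ[(1+√-223)/2] and disc(K) = d = -223.
223 divides disc(K) = -223, so 223 ramifies.

ramifies in O_K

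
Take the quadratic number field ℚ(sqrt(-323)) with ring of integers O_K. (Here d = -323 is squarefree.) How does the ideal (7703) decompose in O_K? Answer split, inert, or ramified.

-323 mod 4 = 1, hence disc K = -323 and O_K = ℤ[(1+√-323)/2].
7703 ∤ -323, so 7703 is unramified.
Euler's criterion: (-323)^3851 mod 7703 = 7702. Thus (-323|7703) = -1.
(-323/7703) = -1, so 7703 is inert.

inert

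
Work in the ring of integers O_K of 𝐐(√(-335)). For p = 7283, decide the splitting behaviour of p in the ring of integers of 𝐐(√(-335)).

7283 remains inert

-335 mod 4 = 1, hence disc K = -335 and O_K = ℤ[(1+√-335)/2].
7283 ∤ -335, so 7283 is unramified.
Euler's criterion: (-335)^3641 mod 7283 = 7282. Thus (-335|7283) = -1.
(-335/7283) = -1, so 7283 is inert.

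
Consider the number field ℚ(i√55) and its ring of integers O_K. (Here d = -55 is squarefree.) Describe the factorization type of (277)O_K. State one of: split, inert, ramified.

p splits

Since -55 ≡ 1 mod 4, the ring of integers is ℤ[(1+√-55)/2] with discriminant -55.
Since gcd(277, -55) = 1 the prime 277 does not ramify.
Euler's criterion: (-55)^138 mod 277 = 1. Thus (-55|277) = 1.
(-55/277) = 1, so 277 splits.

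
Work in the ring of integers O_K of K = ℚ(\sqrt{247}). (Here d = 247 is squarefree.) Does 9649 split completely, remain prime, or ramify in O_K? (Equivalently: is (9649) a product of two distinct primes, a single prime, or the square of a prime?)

p splits

247 mod 4 = 3, hence disc K = 4·247 = 988 and O_K = ℤ[√247].
Since gcd(9649, 988) = 1 the prime 9649 does not ramify.
Euler's criterion: 247^4824 mod 9649 = 1. Thus (247|9649) = 1.
Legendre symbol 1 ⇒ 9649 is split.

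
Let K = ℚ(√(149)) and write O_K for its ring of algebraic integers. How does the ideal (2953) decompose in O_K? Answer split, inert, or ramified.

remains prime (inert)

Since 149 ≡ 1 mod 4, the ring of integers is ℤ[(1+√149)/2] with discriminant 149.
2953 ∤ 149, so 2953 is unramified.
Legendre symbol by Euler's criterion: (149/2953) ≡ 149^1476 ≡ 2952 (mod 2953), i.e. (149/2953) = -1.
d is a non-residue mod p, hence 2953 remains inert in O_K.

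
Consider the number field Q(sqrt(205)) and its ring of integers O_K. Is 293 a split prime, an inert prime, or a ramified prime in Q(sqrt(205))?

293 splits in O_K

Since 205 ≡ 1 mod 4, the ring of integers is ℤ[(1+√205)/2] with discriminant 205.
disc(K) = 205 is not divisible by 293; 293 is unramified.
Euler's criterion: 205^146 mod 293 = 1. Thus (205|293) = 1.
Legendre symbol 1 ⇒ 293 is split.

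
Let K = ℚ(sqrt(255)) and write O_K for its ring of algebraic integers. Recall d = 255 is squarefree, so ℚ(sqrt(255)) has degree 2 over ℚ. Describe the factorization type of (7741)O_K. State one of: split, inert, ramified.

p is inert

255 mod 4 = 3, hence disc K = 4·255 = 1020 and O_K = ℤ[√255].
7741 ∤ 1020, so 7741 is unramified.
Euler's criterion: 255^3870 mod 7741 = 7740. Thus (255|7741) = -1.
Legendre symbol -1 ⇒ 7741 is inert.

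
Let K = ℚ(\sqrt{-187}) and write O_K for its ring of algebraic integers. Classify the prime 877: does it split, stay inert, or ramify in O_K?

d = -187 ≡ 1 (mod 4), so O_K = ℤ[(1+√-187)/2] and disc(K) = d = -187.
877 ∤ -187, so 877 is unramified.
Euler's criterion: (-187)^438 mod 877 = 1. Thus (-187|877) = 1.
Legendre symbol 1 ⇒ 877 is split.

877 splits in O_K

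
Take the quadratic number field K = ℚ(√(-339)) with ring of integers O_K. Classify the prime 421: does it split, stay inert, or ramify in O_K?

Since -339 ≡ 1 mod 4, the ring of integers is ℤ[(1+√-339)/2] with discriminant -339.
421 ∤ -339, so 421 is unramified.
Euler's criterion: (-339)^210 mod 421 = 1. Thus (-339|421) = 1.
(-339/421) = 1, so 421 splits.

split — (421) = 𝔭₁𝔭₂ with 𝔭₁ ≠ 𝔭₂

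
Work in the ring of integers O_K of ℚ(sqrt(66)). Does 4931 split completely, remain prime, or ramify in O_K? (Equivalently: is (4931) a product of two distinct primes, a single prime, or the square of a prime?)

66 mod 4 = 2, hence disc K = 4·66 = 264 and O_K = ℤ[√66].
Since gcd(4931, 264) = 1 the prime 4931 does not ramify.
(66/4931) = 66^2465 mod 4931 = 1, giving Legendre symbol 1.
(66/4931) = 1, so 4931 splits.

split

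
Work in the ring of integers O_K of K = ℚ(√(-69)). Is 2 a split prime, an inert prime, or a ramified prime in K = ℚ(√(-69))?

Since -69 ≢ 1 mod 4, the ring of integers is ℤ[√-69] with discriminant 4·(-69) = -276.
disc(K) = -276 = 2·(-138), so p = 2 is ramified.

2 is ramified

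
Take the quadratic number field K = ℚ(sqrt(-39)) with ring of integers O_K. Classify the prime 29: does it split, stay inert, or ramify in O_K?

-39 mod 4 = 1, hence disc K = -39 and O_K = ℤ[(1+√-39)/2].
Since gcd(29, -39) = 1 the prime 29 does not ramify.
Legendre symbol by Euler's criterion: (-39/29) ≡ (-39)^14 ≡ 28 (mod 29), i.e. (-39/29) = -1.
Legendre symbol -1 ⇒ 29 is inert.

remains prime (inert)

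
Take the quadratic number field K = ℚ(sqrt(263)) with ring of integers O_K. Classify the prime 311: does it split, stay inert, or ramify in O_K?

inert — (311) stays prime in O_K

Since 263 ≢ 1 mod 4, the ring of integers is ℤ[√263] with discriminant 4·263 = 1052.
311 ∤ 1052, so 311 is unramified.
Legendre symbol by Euler's criterion: (263/311) ≡ 263^155 ≡ 310 (mod 311), i.e. (263/311) = -1.
d is a non-residue mod p, hence 311 remains inert in O_K.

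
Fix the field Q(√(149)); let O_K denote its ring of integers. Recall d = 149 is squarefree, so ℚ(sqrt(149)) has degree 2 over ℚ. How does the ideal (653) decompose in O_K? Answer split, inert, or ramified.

inert — (653) stays prime in O_K

149 mod 4 = 1, hence disc K = 149 and O_K = ℤ[(1+√149)/2].
Since gcd(653, 149) = 1 the prime 653 does not ramify.
Euler's criterion: 149^326 mod 653 = 652. Thus (149|653) = -1.
Legendre symbol -1 ⇒ 653 is inert.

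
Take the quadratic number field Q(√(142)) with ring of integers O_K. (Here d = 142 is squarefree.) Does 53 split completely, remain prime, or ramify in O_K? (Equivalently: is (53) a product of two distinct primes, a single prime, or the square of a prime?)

142 mod 4 = 2, hence disc K = 4·142 = 568 and O_K = ℤ[√142].
Since gcd(53, 568) = 1 the prime 53 does not ramify.
Euler's criterion: 142^26 mod 53 = 1. Thus (142|53) = 1.
Legendre symbol 1 ⇒ 53 is split.

53 splits in O_K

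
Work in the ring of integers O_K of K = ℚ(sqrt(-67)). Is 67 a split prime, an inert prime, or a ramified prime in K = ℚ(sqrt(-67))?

d = -67 ≡ 1 (mod 4), so O_K = ℤ[(1+√-67)/2] and disc(K) = d = -67.
disc(K) = -67 = 67·(-1), so p = 67 is ramified.

p ramifies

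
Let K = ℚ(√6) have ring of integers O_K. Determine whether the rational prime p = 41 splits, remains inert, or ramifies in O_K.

Since 6 ≢ 1 mod 4, the ring of integers is ℤ[√6] with discriminant 4·6 = 24.
41 ∤ 24, so 41 is unramified.
Euler's criterion: 6^20 mod 41 = 40. Thus (6|41) = -1.
Legendre symbol -1 ⇒ 41 is inert.

remains prime (inert)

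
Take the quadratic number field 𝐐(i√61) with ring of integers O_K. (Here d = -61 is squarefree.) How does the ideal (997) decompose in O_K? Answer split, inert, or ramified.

remains prime (inert)

-61 mod 4 = 3, hence disc K = 4·(-61) = -244 and O_K = ℤ[√-61].
997 ∤ -244, so 997 is unramified.
Euler's criterion: (-61)^498 mod 997 = 996. Thus (-61|997) = -1.
Legendre symbol -1 ⇒ 997 is inert.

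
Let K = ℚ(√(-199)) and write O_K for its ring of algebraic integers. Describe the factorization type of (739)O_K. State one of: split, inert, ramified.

inert — (739) stays prime in O_K

d = -199 ≡ 1 (mod 4), so O_K = ℤ[(1+√-199)/2] and disc(K) = d = -199.
Since gcd(739, -199) = 1 the prime 739 does not ramify.
Legendre symbol by Euler's criterion: (-199/739) ≡ (-199)^369 ≡ 738 (mod 739), i.e. (-199/739) = -1.
d is a non-residue mod p, hence 739 remains inert in O_K.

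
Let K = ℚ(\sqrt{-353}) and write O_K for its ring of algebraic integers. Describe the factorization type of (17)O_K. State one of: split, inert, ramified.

d = -353 ≡ 3 (mod 4), so O_K = ℤ[√-353] and disc(K) = 4d = -1412.
17 ∤ -1412, so 17 is unramified.
(-353/17) = 4^8 mod 17 = 1, giving Legendre symbol 1.
(-353/17) = 1, so 17 splits.

split — (17) = 𝔭₁𝔭₂ with 𝔭₁ ≠ 𝔭₂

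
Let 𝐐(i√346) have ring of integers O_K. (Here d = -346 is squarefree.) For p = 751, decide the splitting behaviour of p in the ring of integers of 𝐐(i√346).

Since -346 ≢ 1 mod 4, the ring of integers is ℤ[√-346] with discriminant 4·(-346) = -1384.
disc(K) = -1384 is not divisible by 751; 751 is unramified.
Euler's criterion: (-346)^375 mod 751 = 1. Thus (-346|751) = 1.
d is a quadratic residue mod p, hence 751 splits in O_K.

p splits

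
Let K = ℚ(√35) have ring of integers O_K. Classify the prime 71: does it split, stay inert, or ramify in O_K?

71 remains inert

35 mod 4 = 3, hence disc K = 4·35 = 140 and O_K = ℤ[√35].
Since gcd(71, 140) = 1 the prime 71 does not ramify.
Compute (35/71) via Euler: 35^((71-1)/2) mod 71 = 70, so (35/71) = -1.
(35/71) = -1, so 71 is inert.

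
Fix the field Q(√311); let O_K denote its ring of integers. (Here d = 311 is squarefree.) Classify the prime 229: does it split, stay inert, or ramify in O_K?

311 mod 4 = 3, hence disc K = 4·311 = 1244 and O_K = ℤ[√311].
229 ∤ 1244, so 229 is unramified.
(311/229) = 82^114 mod 229 = 1, giving Legendre symbol 1.
Legendre symbol 1 ⇒ 229 is split.

split — (229) = 𝔭₁𝔭₂ with 𝔭₁ ≠ 𝔭₂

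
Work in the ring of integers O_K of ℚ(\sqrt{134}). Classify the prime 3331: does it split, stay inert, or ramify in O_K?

remains prime (inert)

d = 134 ≡ 2 (mod 4), so O_K = ℤ[√134] and disc(K) = 4d = 536.
disc(K) = 536 is not divisible by 3331; 3331 is unramified.
Euler's criterion: 134^1665 mod 3331 = 3330. Thus (134|3331) = -1.
d is a non-residue mod p, hence 3331 remains inert in O_K.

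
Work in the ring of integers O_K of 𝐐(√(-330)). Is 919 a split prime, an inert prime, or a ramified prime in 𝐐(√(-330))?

split

Since -330 ≢ 1 mod 4, the ring of integers is ℤ[√-330] with discriminant 4·(-330) = -1320.
919 ∤ -1320, so 919 is unramified.
Euler's criterion: (-330)^459 mod 919 = 1. Thus (-330|919) = 1.
Legendre symbol 1 ⇒ 919 is split.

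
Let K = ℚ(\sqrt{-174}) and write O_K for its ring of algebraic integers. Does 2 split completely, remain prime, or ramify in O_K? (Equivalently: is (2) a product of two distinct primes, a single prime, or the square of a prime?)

-174 mod 4 = 2, hence disc K = 4·(-174) = -696 and O_K = ℤ[√-174].
Ramification test: 2 | -696. The prime 2 ramifies in K.

ramifies in O_K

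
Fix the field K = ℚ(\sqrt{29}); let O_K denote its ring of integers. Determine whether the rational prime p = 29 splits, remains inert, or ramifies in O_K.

ramified — (29) = 𝔭²

d = 29 ≡ 1 (mod 4), so O_K = ℤ[(1+√29)/2] and disc(K) = d = 29.
29 divides disc(K) = 29, so 29 ramifies.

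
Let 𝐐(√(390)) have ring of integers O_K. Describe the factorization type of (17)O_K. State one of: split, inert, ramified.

d = 390 ≡ 2 (mod 4), so O_K = ℤ[√390] and disc(K) = 4d = 1560.
17 ∤ 1560, so 17 is unramified.
Legendre symbol by Euler's criterion: (390/17) ≡ 390^8 ≡ 1 (mod 17), i.e. (390/17) = 1.
d is a quadratic residue mod p, hence 17 splits in O_K.

splits completely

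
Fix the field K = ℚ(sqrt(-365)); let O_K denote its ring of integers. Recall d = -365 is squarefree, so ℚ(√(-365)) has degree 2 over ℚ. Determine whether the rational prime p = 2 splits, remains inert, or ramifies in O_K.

d = -365 ≡ 3 (mod 4), so O_K = ℤ[√-365] and disc(K) = 4d = -1460.
Ramification test: 2 | -1460. The prime 2 ramifies in K.

ramifies in O_K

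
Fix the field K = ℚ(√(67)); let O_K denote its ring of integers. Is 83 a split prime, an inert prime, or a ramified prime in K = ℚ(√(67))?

p is inert

d = 67 ≡ 3 (mod 4), so O_K = ℤ[√67] and disc(K) = 4d = 268.
Since gcd(83, 268) = 1 the prime 83 does not ramify.
Legendre symbol by Euler's criterion: (67/83) ≡ 67^41 ≡ 82 (mod 83), i.e. (67/83) = -1.
(67/83) = -1, so 83 is inert.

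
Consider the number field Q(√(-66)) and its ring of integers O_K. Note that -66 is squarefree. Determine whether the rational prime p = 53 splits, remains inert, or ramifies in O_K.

Since -66 ≢ 1 mod 4, the ring of integers is ℤ[√-66] with discriminant 4·(-66) = -264.
53 ∤ -264, so 53 is unramified.
Compute (-66/53) via Euler: 40^((53-1)/2) mod 53 = 1, so (-66/53) = 1.
Legendre symbol 1 ⇒ 53 is split.

splits completely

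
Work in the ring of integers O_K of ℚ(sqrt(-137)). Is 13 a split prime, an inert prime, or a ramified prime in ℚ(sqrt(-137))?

remains prime (inert)

d = -137 ≡ 3 (mod 4), so O_K = ℤ[√-137] and disc(K) = 4d = -548.
Since gcd(13, -548) = 1 the prime 13 does not ramify.
Euler's criterion: (-137)^6 mod 13 = 12. Thus (-137|13) = -1.
Legendre symbol -1 ⇒ 13 is inert.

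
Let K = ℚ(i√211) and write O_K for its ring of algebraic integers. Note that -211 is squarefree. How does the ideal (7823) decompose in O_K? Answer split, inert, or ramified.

split — (7823) = 𝔭₁𝔭₂ with 𝔭₁ ≠ 𝔭₂

-211 mod 4 = 1, hence disc K = -211 and O_K = ℤ[(1+√-211)/2].
7823 ∤ -211, so 7823 is unramified.
(-211/7823) = 7612^3911 mod 7823 = 1, giving Legendre symbol 1.
d is a quadratic residue mod p, hence 7823 splits in O_K.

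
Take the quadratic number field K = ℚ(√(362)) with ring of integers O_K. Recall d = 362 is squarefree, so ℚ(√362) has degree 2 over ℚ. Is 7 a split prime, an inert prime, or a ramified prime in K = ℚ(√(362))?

Since 362 ≢ 1 mod 4, the ring of integers is ℤ[√362] with discriminant 4·362 = 1448.
Since gcd(7, 1448) = 1 the prime 7 does not ramify.
(362/7) = 5^3 mod 7 = 6, giving Legendre symbol -1.
(362/7) = -1, so 7 is inert.

p is inert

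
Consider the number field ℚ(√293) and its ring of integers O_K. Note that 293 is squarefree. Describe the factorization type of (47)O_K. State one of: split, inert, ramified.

inert

Since 293 ≡ 1 mod 4, the ring of integers is ℤ[(1+√293)/2] with discriminant 293.
disc(K) = 293 is not divisible by 47; 47 is unramified.
(293/47) = 11^23 mod 47 = 46, giving Legendre symbol -1.
Legendre symbol -1 ⇒ 47 is inert.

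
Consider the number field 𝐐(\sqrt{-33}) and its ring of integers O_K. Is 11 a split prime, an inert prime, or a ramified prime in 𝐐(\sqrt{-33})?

d = -33 ≡ 3 (mod 4), so O_K = ℤ[√-33] and disc(K) = 4d = -132.
disc(K) = -132 = 11·(-12), so p = 11 is ramified.

p ramifies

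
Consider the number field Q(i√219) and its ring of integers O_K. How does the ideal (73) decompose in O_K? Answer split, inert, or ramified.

ramified — (73) = 𝔭²

d = -219 ≡ 1 (mod 4), so O_K = ℤ[(1+√-219)/2] and disc(K) = d = -219.
Ramification test: 73 | -219. The prime 73 ramifies in K.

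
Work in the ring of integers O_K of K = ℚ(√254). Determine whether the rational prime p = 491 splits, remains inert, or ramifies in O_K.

Since 254 ≢ 1 mod 4, the ring of integers is ℤ[√254] with discriminant 4·254 = 1016.
disc(K) = 1016 is not divisible by 491; 491 is unramified.
Legendre symbol by Euler's criterion: (254/491) ≡ 254^245 ≡ 490 (mod 491), i.e. (254/491) = -1.
Legendre symbol -1 ⇒ 491 is inert.

inert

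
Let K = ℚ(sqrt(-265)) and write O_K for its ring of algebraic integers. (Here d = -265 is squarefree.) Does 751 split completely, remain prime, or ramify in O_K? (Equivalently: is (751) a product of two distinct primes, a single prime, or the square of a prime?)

-265 mod 4 = 3, hence disc K = 4·(-265) = -1060 and O_K = ℤ[√-265].
disc(K) = -1060 is not divisible by 751; 751 is unramified.
(-265/751) = 486^375 mod 751 = 750, giving Legendre symbol -1.
Legendre symbol -1 ⇒ 751 is inert.

p is inert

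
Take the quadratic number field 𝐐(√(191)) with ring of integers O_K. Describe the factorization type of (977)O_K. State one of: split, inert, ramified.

inert

d = 191 ≡ 3 (mod 4), so O_K = ℤ[√191] and disc(K) = 4d = 764.
disc(K) = 764 is not divisible by 977; 977 is unramified.
Legendre symbol by Euler's criterion: (191/977) ≡ 191^488 ≡ 976 (mod 977), i.e. (191/977) = -1.
d is a non-residue mod p, hence 977 remains inert in O_K.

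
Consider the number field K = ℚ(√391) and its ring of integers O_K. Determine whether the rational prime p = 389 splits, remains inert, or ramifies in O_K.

391 mod 4 = 3, hence disc K = 4·391 = 1564 and O_K = ℤ[√391].
389 ∤ 1564, so 389 is unramified.
Compute (391/389) via Euler: 2^((389-1)/2) mod 389 = 388, so (391/389) = -1.
(391/389) = -1, so 389 is inert.

remains prime (inert)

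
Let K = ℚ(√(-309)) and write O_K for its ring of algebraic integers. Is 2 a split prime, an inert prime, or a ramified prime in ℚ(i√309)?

p ramifies

d = -309 ≡ 3 (mod 4), so O_K = ℤ[√-309] and disc(K) = 4d = -1236.
disc(K) = -1236 = 2·(-618), so p = 2 is ramified.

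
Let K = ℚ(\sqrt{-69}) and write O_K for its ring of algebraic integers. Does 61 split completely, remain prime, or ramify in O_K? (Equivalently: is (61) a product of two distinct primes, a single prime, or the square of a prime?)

remains prime (inert)

-69 mod 4 = 3, hence disc K = 4·(-69) = -276 and O_K = ℤ[√-69].
Since gcd(61, -276) = 1 the prime 61 does not ramify.
(-69/61) = 53^30 mod 61 = 60, giving Legendre symbol -1.
Legendre symbol -1 ⇒ 61 is inert.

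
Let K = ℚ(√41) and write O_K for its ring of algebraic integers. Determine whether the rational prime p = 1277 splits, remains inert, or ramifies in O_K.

Since 41 ≡ 1 mod 4, the ring of integers is ℤ[(1+√41)/2] with discriminant 41.
disc(K) = 41 is not divisible by 1277; 1277 is unramified.
Euler's criterion: 41^638 mod 1277 = 1276. Thus (41|1277) = -1.
d is a non-residue mod p, hence 1277 remains inert in O_K.

inert — (1277) stays prime in O_K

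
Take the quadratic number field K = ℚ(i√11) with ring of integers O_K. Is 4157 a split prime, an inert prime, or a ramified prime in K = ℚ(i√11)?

-11 mod 4 = 1, hence disc K = -11 and O_K = ℤ[(1+√-11)/2].
Since gcd(4157, -11) = 1 the prime 4157 does not ramify.
Compute (-11/4157) via Euler: 4146^((4157-1)/2) mod 4157 = 4156, so (-11/4157) = -1.
Legendre symbol -1 ⇒ 4157 is inert.

inert — (4157) stays prime in O_K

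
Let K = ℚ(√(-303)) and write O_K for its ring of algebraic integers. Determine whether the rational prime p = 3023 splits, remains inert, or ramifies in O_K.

d = -303 ≡ 1 (mod 4), so O_K = ℤ[(1+√-303)/2] and disc(K) = d = -303.
Since gcd(3023, -303) = 1 the prime 3023 does not ramify.
Legendre symbol by Euler's criterion: (-303/3023) ≡ (-303)^1511 ≡ 1 (mod 3023), i.e. (-303/3023) = 1.
Legendre symbol 1 ⇒ 3023 is split.

splits completely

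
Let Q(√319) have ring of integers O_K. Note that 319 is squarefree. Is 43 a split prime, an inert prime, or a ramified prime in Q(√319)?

Since 319 ≢ 1 mod 4, the ring of integers is ℤ[√319] with discriminant 4·319 = 1276.
43 ∤ 1276, so 43 is unramified.
Legendre symbol by Euler's criterion: (319/43) ≡ 319^21 ≡ 42 (mod 43), i.e. (319/43) = -1.
Legendre symbol -1 ⇒ 43 is inert.

inert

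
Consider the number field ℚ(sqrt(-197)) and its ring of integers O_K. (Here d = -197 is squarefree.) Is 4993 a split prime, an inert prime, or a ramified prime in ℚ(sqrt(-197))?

d = -197 ≡ 3 (mod 4), so O_K = ℤ[√-197] and disc(K) = 4d = -788.
disc(K) = -788 is not divisible by 4993; 4993 is unramified.
Euler's criterion: (-197)^2496 mod 4993 = 4992. Thus (-197|4993) = -1.
Legendre symbol -1 ⇒ 4993 is inert.

inert — (4993) stays prime in O_K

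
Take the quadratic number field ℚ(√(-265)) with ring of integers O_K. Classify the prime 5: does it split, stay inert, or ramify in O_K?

d = -265 ≡ 3 (mod 4), so O_K = ℤ[√-265] and disc(K) = 4d = -1060.
Ramification test: 5 | -1060. The prime 5 ramifies in K.

ramified — (5) = 𝔭²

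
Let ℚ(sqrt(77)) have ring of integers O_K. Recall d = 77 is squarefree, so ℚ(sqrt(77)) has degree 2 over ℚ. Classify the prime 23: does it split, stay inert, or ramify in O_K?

d = 77 ≡ 1 (mod 4), so O_K = ℤ[(1+√77)/2] and disc(K) = d = 77.
23 ∤ 77, so 23 is unramified.
(77/23) = 8^11 mod 23 = 1, giving Legendre symbol 1.
d is a quadratic residue mod p, hence 23 splits in O_K.

p splits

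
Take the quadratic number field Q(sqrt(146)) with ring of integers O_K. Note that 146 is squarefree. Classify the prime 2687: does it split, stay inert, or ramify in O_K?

146 mod 4 = 2, hence disc K = 4·146 = 584 and O_K = ℤ[√146].
2687 ∤ 584, so 2687 is unramified.
Compute (146/2687) via Euler: 146^((2687-1)/2) mod 2687 = 2686, so (146/2687) = -1.
(146/2687) = -1, so 2687 is inert.

inert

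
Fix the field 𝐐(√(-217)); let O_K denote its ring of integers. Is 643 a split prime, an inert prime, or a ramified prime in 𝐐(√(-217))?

Since -217 ≢ 1 mod 4, the ring of integers is ℤ[√-217] with discriminant 4·(-217) = -868.
Since gcd(643, -868) = 1 the prime 643 does not ramify.
Legendre symbol by Euler's criterion: (-217/643) ≡ (-217)^321 ≡ 642 (mod 643), i.e. (-217/643) = -1.
Legendre symbol -1 ⇒ 643 is inert.

inert — (643) stays prime in O_K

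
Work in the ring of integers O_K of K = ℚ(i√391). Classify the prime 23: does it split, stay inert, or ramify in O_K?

p ramifies

-391 mod 4 = 1, hence disc K = -391 and O_K = ℤ[(1+√-391)/2].
23 divides disc(K) = -391, so 23 ramifies.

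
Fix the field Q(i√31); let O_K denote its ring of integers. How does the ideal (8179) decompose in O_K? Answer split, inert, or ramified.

remains prime (inert)

d = -31 ≡ 1 (mod 4), so O_K = ℤ[(1+√-31)/2] and disc(K) = d = -31.
disc(K) = -31 is not divisible by 8179; 8179 is unramified.
Compute (-31/8179) via Euler: 8148^((8179-1)/2) mod 8179 = 8178, so (-31/8179) = -1.
d is a non-residue mod p, hence 8179 remains inert in O_K.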